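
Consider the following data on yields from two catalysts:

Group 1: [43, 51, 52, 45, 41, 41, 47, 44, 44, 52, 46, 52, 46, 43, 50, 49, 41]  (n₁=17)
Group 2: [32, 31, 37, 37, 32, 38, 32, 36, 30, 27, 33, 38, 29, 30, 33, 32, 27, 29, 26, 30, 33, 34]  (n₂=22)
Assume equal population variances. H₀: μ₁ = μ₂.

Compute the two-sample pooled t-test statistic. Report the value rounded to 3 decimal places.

x̄₁=46.294, s₁=4.027, n₁=17
x̄₂=32.091, s₂=3.531, n₂=22
s_p² = [16·4.027² + 21·3.531²]/37 = 14.0905
SE = √(s_p²·(1/17+1/22)) = 1.2122
t = (46.294−32.091)/1.2122 = 11.7173
df = 37

test statistic = 11.717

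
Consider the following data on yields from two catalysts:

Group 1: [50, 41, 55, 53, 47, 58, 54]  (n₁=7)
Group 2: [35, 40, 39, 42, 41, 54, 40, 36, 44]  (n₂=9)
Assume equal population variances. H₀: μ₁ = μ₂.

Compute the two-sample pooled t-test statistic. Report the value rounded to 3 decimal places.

x̄₁=51.143, s₁=5.699, n₁=7
x̄₂=41.222, s₂=5.540, n₂=9
s_p² = [6·5.699² + 8·5.540²]/14 = 31.4580
SE = √(s_p²·(1/7+1/9)) = 2.8265
t = (51.143−41.222)/2.8265 = 3.5098
df = 14

test statistic = 3.510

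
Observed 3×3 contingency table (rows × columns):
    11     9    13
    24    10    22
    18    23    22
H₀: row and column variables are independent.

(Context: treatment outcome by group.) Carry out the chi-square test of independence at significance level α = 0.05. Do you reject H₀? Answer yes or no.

Row totals [33, 56, 63], col totals [53, 42, 57], n=152
χ² = (11−11.51)²/11.51 + (9−9.12)²/9.12 + (13−12.38)²/12.38 + (24−19.53)²/19.53 + (10−15.47)²/15.47 + (22−21.00)²/21.00 + (18−21.97)²/21.97 + (23−17.41)²/17.41 + (22−23.62)²/23.62 = 5.6889
df = 4
p-value (upper-tail) = 0.22362
At α=0.05: p ≥ α → fail to reject H₀

reject H₀: no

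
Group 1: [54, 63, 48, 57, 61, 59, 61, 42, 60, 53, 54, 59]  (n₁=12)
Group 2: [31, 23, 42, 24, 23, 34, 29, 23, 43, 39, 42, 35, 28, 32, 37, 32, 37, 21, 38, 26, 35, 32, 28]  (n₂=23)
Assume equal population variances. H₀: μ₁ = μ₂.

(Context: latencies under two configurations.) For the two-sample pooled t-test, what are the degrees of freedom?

df = n₁ + n₂ − 2 = 12 + 23 − 2 = 33

degrees of freedom = 33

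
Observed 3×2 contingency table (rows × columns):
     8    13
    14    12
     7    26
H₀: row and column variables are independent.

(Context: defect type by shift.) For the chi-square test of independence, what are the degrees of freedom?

degrees of freedom = 2

df = (r−1)(c−1) = (3−1)·(2−1) = 2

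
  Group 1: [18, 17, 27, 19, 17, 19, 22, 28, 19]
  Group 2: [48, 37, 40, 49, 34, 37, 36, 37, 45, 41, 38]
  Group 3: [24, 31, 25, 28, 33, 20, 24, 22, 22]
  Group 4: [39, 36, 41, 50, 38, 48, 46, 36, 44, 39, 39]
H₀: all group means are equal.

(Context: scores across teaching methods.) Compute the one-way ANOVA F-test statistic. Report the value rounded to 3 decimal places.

test statistic = 49.991

Group means [20.67, 40.18, 25.44, 41.45], grand mean 32.825
SSB = Σnᵢ(x̄ᵢ−x̄)² = 3235.189; SSW = ΣΣ(x−x̄ᵢ)² = 776.586
MSB = 3235.189/3 = 1078.3964; MSW = 776.586/36 = 21.5718
F = MSB/MSW = 49.9910
df = (3, 36)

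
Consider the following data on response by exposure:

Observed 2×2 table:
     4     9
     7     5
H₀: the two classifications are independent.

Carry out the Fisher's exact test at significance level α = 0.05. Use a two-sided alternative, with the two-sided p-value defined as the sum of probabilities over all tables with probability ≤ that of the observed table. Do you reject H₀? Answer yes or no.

reject H₀: no

Margins: r₁=13, r₂=12, c₁=11, c₂=14, n=25
p_obs = C(13,4)·C(12,7)/C(25,11); sum pmf over tables with pmf ≤ p_obs
p-value (two-sided) = 0.23774
At α=0.05: p ≥ α → fail to reject H₀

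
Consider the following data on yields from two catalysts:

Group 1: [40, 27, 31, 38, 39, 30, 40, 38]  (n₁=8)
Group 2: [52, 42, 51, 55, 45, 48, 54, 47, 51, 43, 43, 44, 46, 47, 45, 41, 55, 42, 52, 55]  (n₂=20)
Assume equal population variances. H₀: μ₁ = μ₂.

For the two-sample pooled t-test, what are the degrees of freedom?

df = n₁ + n₂ − 2 = 8 + 20 − 2 = 26

degrees of freedom = 26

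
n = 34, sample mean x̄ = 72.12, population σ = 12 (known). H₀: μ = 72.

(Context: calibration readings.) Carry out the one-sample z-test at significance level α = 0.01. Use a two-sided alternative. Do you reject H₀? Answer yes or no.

SE = σ/√n = 12/√34 = 2.0580
z = (x̄−μ₀)/SE = (72.12−72)/2.0580 = 0.0583
p-value (two-sided) = 0.95350
At α=0.01: p ≥ α → fail to reject H₀

reject H₀: no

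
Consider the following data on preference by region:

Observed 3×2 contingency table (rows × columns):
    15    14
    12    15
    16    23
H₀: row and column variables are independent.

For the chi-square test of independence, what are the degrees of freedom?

df = (r−1)(c−1) = (3−1)·(2−1) = 2

degrees of freedom = 2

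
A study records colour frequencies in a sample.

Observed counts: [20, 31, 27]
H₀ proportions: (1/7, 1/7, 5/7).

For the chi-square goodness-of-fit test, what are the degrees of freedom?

degrees of freedom = 2

df = k − 1 = 3 − 1 = 2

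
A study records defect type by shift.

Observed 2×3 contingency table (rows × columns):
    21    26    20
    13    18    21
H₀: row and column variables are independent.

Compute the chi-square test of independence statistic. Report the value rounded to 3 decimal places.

Row totals [67, 52], col totals [34, 44, 41], n=119
χ² = (21−19.14)²/19.14 + (26−24.77)²/24.77 + (20−23.08)²/23.08 + (13−14.86)²/14.86 + (18−19.23)²/19.23 + (21−17.92)²/17.92 = 1.4943
df = 2

test statistic = 1.494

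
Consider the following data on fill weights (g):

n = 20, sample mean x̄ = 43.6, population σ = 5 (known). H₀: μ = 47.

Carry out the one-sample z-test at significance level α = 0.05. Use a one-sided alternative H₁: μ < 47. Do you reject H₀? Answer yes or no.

SE = σ/√n = 5/√20 = 1.1180
z = (x̄−μ₀)/SE = (43.6−47)/1.1180 = -3.0411
p-value (one-sided, H₁ less) = 0.00118
At α=0.05: p < α → reject H₀

reject H₀: yes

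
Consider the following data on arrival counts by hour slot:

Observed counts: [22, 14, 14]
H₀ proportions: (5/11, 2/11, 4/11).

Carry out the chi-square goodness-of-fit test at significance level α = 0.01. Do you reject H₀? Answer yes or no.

n = 50; E_i = n·p_i = [22.73, 9.09, 18.18]
χ² = (22−22.73)²/22.73 + (14−9.09)²/9.09 + (14−18.18)²/18.18 = 3.6360
df = 2
p-value (upper-tail) = 0.16235
At α=0.01: p ≥ α → fail to reject H₀

reject H₀: no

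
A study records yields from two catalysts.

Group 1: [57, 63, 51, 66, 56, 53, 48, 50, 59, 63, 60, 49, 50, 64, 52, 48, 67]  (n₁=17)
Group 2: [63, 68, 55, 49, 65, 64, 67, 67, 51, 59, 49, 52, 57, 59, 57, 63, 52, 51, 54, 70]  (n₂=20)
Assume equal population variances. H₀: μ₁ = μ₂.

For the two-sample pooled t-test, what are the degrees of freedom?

df = n₁ + n₂ − 2 = 17 + 20 − 2 = 35

degrees of freedom = 35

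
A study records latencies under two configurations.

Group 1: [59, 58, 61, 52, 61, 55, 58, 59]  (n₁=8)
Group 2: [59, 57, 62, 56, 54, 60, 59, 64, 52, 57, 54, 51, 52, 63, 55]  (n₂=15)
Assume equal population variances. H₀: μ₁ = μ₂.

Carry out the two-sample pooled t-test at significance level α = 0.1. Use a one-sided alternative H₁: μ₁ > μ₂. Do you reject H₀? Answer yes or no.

x̄₁=57.875, s₁=3.044, n₁=8
x̄₂=57.000, s₂=4.106, n₂=15
s_p² = [7·3.044² + 14·4.106²]/21 = 14.3274
SE = √(s_p²·(1/8+1/15)) = 1.6571
t = (57.875−57.000)/1.6571 = 0.5280
df = 21
p-value (one-sided, H₁ greater) = 0.30151
At α=0.1: p ≥ α → fail to reject H₀

reject H₀: no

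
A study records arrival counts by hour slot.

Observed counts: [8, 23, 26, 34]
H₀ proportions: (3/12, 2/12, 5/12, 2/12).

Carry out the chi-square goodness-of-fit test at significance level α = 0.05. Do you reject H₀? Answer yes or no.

reject H₀: yes

n = 91; E_i = n·p_i = [22.75, 15.17, 37.92, 15.17]
χ² = (8−22.75)²/22.75 + (23−15.17)²/15.17 + (26−37.92)²/37.92 + (34−15.17)²/15.17 = 40.7407
df = 3
p-value (upper-tail) = 0.00000
At α=0.05: p < α → reject H₀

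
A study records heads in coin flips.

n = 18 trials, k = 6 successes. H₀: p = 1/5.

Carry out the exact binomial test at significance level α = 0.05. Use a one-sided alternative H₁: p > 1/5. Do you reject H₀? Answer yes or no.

reject H₀: no

Exact binomial: n=18, k=6, p₀=1/5=0.2000
P(X≥6) from Σ C(n,i)·p₀^i·(1−p₀)^(n−i)
p-value (one-sided, H₁ greater) = 0.13292
At α=0.05: p ≥ α → fail to reject H₀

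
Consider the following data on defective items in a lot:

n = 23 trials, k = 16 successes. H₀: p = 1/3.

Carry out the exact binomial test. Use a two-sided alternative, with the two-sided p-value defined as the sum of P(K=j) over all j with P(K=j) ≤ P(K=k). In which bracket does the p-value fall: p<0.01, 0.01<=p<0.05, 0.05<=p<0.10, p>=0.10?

Exact binomial: n=23, k=16, p₀=1/3=0.3333
P(X=j) = C(n,j)·p₀^j·(1−p₀)^(n−j); p = Σ P(X=j) over j with P(X=j) ≤ P(X=16)
p-value (two-sided) = 0.00050
→ bracket: p<0.01

p-value bracket: p<0.01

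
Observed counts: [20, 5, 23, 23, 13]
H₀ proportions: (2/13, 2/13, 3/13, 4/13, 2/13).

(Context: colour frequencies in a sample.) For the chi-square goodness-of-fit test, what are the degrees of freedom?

df = k − 1 = 5 − 1 = 4

degrees of freedom = 4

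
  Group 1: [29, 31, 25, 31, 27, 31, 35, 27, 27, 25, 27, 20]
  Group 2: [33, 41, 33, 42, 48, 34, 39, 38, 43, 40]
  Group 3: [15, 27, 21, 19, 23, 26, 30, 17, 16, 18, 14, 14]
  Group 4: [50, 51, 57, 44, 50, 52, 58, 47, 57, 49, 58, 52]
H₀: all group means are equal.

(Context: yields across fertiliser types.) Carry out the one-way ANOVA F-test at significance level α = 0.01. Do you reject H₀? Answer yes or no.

reject H₀: yes

Group means [27.92, 39.10, 20.00, 52.08], grand mean 34.587
SSB = Σnᵢ(x̄ᵢ−x̄)² = 6964.419; SSW = ΣΣ(x−x̄ᵢ)² = 922.733
MSB = 6964.419/3 = 2321.4729; MSW = 922.733/42 = 21.9698
F = MSB/MSW = 105.6664
df = (3, 42)
p-value (upper-tail) = 0.00000
At α=0.01: p < α → reject H₀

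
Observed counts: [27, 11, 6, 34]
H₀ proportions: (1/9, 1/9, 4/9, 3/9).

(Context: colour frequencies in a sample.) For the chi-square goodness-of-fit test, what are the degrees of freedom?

df = k − 1 = 4 − 1 = 3

degrees of freedom = 3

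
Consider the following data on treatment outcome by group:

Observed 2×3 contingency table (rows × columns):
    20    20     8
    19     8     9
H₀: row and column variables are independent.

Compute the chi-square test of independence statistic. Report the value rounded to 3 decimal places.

test statistic = 3.586

Row totals [48, 36], col totals [39, 28, 17], n=84
χ² = (20−22.29)²/22.29 + (20−16.00)²/16.00 + (8−9.71)²/9.71 + (19−16.71)²/16.71 + (8−12.00)²/12.00 + (9−7.29)²/7.29 = 3.5862
df = 2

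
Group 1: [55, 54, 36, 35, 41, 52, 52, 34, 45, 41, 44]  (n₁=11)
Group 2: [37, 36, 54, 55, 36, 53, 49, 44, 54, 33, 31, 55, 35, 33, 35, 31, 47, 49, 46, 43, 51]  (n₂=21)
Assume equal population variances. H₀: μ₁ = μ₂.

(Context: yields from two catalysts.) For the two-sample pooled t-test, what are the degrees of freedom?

degrees of freedom = 30

df = n₁ + n₂ − 2 = 11 + 21 − 2 = 30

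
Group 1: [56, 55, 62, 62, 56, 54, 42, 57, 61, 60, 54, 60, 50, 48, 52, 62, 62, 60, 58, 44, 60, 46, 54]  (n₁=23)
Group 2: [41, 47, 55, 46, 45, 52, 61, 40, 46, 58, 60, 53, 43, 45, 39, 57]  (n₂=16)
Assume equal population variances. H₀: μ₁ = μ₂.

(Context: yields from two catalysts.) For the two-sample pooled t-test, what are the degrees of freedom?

degrees of freedom = 37

df = n₁ + n₂ − 2 = 23 + 16 − 2 = 37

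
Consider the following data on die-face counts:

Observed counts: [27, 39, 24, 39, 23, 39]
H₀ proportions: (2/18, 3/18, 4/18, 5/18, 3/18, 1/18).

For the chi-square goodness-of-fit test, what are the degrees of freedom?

df = k − 1 = 6 − 1 = 5

degrees of freedom = 5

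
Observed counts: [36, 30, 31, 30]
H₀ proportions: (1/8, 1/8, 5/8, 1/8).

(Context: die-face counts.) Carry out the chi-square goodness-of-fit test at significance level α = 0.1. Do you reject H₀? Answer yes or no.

n = 127; E_i = n·p_i = [15.88, 15.88, 79.38, 15.88]
χ² = (36−15.88)²/15.88 + (30−15.88)²/15.88 + (31−79.38)²/79.38 + (30−15.88)²/15.88 = 80.1307
df = 3
p-value (upper-tail) = 0.00000
At α=0.1: p < α → reject H₀

reject H₀: yes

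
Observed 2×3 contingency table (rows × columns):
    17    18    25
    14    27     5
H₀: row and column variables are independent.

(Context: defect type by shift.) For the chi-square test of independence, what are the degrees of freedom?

degrees of freedom = 2

df = (r−1)(c−1) = (2−1)·(3−1) = 2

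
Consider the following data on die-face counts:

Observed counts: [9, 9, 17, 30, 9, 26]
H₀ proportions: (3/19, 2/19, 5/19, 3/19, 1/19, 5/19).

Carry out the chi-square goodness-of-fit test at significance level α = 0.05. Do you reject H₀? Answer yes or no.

reject H₀: yes

n = 100; E_i = n·p_i = [15.79, 10.53, 26.32, 15.79, 5.26, 26.32]
χ² = (9−15.79)²/15.79 + (9−10.53)²/10.53 + (17−26.32)²/26.32 + (30−15.79)²/15.79 + (9−5.26)²/5.26 + (26−26.32)²/26.32 = 21.8850
df = 5
p-value (upper-tail) = 0.00055
At α=0.05: p < α → reject H₀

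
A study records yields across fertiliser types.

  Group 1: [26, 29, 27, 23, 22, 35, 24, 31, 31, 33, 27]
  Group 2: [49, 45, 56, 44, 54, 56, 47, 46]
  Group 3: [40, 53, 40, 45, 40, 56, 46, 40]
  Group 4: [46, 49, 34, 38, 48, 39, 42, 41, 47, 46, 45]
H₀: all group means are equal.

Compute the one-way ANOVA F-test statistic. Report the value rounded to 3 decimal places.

Group means [28.00, 49.62, 45.00, 43.18], grand mean 40.526
SSB = Σnᵢ(x̄ᵢ−x̄)² = 2625.962; SSW = ΣΣ(x−x̄ᵢ)² = 861.511
MSB = 2625.962/3 = 875.3208; MSW = 861.511/34 = 25.3386
F = MSB/MSW = 34.5450
df = (3, 34)

test statistic = 34.545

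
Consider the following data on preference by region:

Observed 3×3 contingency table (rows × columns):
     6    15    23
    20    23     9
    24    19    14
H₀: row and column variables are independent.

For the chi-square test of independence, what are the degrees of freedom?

degrees of freedom = 4

df = (r−1)(c−1) = (3−1)·(3−1) = 4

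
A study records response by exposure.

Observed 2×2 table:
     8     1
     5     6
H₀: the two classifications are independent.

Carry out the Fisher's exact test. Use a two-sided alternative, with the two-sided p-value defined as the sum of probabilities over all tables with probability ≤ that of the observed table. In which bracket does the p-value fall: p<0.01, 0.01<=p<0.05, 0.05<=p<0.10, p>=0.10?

p-value bracket: 0.05<=p<0.10

Margins: r₁=9, r₂=11, c₁=13, c₂=7, n=20
p_obs = C(9,8)·C(11,5)/C(20,13); sum pmf over tables with pmf ≤ p_obs
p-value (two-sided) = 0.07028
→ bracket: 0.05<=p<0.10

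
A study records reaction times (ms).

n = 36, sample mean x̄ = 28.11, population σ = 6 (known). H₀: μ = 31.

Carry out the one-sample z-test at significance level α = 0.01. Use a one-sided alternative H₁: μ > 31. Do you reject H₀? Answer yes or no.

reject H₀: no

SE = σ/√n = 6/√36 = 1.0000
z = (x̄−μ₀)/SE = (28.11−31)/1.0000 = -2.8900
p-value (one-sided, H₁ greater) = 0.99807
At α=0.01: p ≥ α → fail to reject H₀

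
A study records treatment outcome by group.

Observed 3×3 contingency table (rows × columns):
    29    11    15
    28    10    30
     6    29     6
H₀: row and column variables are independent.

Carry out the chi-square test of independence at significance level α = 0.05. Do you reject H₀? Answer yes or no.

Row totals [55, 68, 41], col totals [63, 50, 51], n=164
χ² = (29−21.13)²/21.13 + (11−16.77)²/16.77 + (15−17.10)²/17.10 + (28−26.12)²/26.12 + (10−20.73)²/20.73 + (30−21.15)²/21.15 + (6−15.75)²/15.75 + (29−12.50)²/12.50 + (6−12.75)²/12.75 = 45.9624
df = 4
p-value (upper-tail) = 0.00000
At α=0.05: p < α → reject H₀

reject H₀: yes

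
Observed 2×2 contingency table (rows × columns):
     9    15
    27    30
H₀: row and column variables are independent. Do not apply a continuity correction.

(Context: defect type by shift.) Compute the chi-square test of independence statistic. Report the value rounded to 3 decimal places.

Row totals [24, 57], col totals [36, 45], n=81
χ² = (9−10.67)²/10.67 + (15−13.33)²/13.33 + (27−25.33)²/25.33 + (30−31.67)²/31.67 = 0.6661
df = 1

test statistic = 0.666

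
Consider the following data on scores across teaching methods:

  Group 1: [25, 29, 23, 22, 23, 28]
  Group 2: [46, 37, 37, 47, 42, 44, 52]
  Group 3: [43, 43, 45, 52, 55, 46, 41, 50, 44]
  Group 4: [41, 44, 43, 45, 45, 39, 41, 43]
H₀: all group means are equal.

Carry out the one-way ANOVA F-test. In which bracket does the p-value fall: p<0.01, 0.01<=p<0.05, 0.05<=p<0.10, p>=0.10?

p-value bracket: p<0.01

Group means [25.00, 43.57, 46.56, 42.62], grand mean 40.500
SSB = Σnᵢ(x̄ᵢ−x̄)² = 1873.688; SSW = ΣΣ(x−x̄ᵢ)² = 429.812
MSB = 1873.688/3 = 624.5628; MSW = 429.812/26 = 16.5312
F = MSB/MSW = 37.7808
df = (3, 26)
p-value (upper-tail) = 0.00000
→ bracket: p<0.01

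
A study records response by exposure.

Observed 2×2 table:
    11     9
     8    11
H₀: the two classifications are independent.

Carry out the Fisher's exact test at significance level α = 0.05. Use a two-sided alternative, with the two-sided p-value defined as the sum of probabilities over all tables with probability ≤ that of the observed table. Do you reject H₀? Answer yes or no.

reject H₀: no

Margins: r₁=20, r₂=19, c₁=19, c₂=20, n=39
p_obs = C(20,11)·C(19,8)/C(39,19); sum pmf over tables with pmf ≤ p_obs
p-value (two-sided) = 0.52725
At α=0.05: p ≥ α → fail to reject H₀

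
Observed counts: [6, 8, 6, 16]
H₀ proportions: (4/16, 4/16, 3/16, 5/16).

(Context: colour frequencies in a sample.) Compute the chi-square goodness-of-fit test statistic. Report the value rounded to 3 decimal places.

test statistic = 3.200

n = 36; E_i = n·p_i = [9.00, 9.00, 6.75, 11.25]
χ² = (6−9.00)²/9.00 + (8−9.00)²/9.00 + (6−6.75)²/6.75 + (16−11.25)²/11.25 = 3.2000
df = 3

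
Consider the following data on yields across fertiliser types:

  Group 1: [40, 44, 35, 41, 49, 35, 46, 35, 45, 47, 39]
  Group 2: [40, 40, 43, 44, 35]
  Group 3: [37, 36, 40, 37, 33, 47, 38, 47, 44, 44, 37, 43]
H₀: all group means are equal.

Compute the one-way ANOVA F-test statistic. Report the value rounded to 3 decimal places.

Group means [41.45, 40.40, 40.25], grand mean 40.750
SSB = Σnᵢ(x̄ᵢ−x̄)² = 9.073; SSW = ΣΣ(x−x̄ᵢ)² = 544.177
MSB = 9.073/2 = 4.5364; MSW = 544.177/25 = 21.7671
F = MSB/MSW = 0.2084
df = (2, 25)

test statistic = 0.208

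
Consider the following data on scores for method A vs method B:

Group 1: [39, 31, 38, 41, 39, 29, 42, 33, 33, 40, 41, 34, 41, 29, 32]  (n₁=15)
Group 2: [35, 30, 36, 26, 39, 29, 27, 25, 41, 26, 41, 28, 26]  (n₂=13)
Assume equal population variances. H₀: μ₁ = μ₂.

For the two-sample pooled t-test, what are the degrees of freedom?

df = n₁ + n₂ − 2 = 15 + 13 − 2 = 26

degrees of freedom = 26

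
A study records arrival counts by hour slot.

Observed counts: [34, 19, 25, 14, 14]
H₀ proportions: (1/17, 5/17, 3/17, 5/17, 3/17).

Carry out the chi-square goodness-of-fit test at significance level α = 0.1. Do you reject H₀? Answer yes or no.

n = 106; E_i = n·p_i = [6.24, 31.18, 18.71, 31.18, 18.71]
χ² = (34−6.24)²/6.24 + (19−31.18)²/31.18 + (25−18.71)²/18.71 + (14−31.18)²/31.18 + (14−18.71)²/18.71 = 141.1522
df = 4
p-value (upper-tail) = 0.00000
At α=0.1: p < α → reject H₀

reject H₀: yes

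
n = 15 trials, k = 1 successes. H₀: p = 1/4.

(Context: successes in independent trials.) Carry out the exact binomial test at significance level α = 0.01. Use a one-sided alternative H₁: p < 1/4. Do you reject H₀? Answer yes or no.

Exact binomial: n=15, k=1, p₀=1/4=0.2500
P(X≤1) from Σ C(n,i)·p₀^i·(1−p₀)^(n−i)
p-value (one-sided, H₁ less) = 0.08018
At α=0.01: p ≥ α → fail to reject H₀

reject H₀: no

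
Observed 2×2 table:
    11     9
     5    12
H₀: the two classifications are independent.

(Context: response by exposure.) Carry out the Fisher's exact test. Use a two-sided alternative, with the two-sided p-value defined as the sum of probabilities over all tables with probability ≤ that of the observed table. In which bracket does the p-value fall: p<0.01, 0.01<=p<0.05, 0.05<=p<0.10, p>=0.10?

Margins: r₁=20, r₂=17, c₁=16, c₂=21, n=37
p_obs = C(20,11)·C(17,5)/C(37,16); sum pmf over tables with pmf ≤ p_obs
p-value (two-sided) = 0.18453
→ bracket: p>=0.10

p-value bracket: p>=0.10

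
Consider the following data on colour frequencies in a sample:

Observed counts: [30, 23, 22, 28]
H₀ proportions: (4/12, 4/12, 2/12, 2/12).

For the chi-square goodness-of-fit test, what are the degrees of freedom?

df = k − 1 = 4 − 1 = 3

degrees of freedom = 3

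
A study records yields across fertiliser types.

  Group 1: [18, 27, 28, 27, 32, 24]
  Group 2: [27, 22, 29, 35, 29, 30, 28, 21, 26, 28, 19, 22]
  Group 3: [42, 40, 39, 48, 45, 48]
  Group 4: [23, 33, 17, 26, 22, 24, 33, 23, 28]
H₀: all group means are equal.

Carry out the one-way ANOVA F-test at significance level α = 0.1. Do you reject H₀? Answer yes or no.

reject H₀: yes

Group means [26.00, 26.33, 43.67, 25.44], grand mean 29.182
SSB = Σnᵢ(x̄ᵢ−x̄)² = 1542.687; SSW = ΣΣ(x−x̄ᵢ)² = 634.222
MSB = 1542.687/3 = 514.2290; MSW = 634.222/29 = 21.8697
F = MSB/MSW = 23.5133
df = (3, 29)
p-value (upper-tail) = 0.00000
At α=0.1: p < α → reject H₀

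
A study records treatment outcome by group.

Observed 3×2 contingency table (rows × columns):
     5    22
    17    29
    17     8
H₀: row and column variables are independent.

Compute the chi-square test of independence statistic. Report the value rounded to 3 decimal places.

test statistic = 13.557

Row totals [27, 46, 25], col totals [39, 59], n=98
χ² = (5−10.74)²/10.74 + (22−16.26)²/16.26 + (17−18.31)²/18.31 + (29−27.69)²/27.69 + (17−9.95)²/9.95 + (8−15.05)²/15.05 = 13.5572
df = 2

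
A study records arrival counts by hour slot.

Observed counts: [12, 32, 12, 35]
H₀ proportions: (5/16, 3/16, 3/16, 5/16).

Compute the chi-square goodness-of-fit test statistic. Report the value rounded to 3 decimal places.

test statistic = 25.595

n = 91; E_i = n·p_i = [28.44, 17.06, 17.06, 28.44]
χ² = (12−28.44)²/28.44 + (32−17.06)²/17.06 + (12−17.06)²/17.06 + (35−28.44)²/28.44 = 25.5949
df = 3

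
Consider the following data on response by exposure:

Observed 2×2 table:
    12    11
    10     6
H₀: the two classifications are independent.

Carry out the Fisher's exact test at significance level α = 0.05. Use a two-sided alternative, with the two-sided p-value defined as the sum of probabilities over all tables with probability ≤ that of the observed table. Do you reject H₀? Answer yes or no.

reject H₀: no

Margins: r₁=23, r₂=16, c₁=22, c₂=17, n=39
p_obs = C(23,12)·C(16,10)/C(39,22); sum pmf over tables with pmf ≤ p_obs
p-value (two-sided) = 0.74348
At α=0.05: p ≥ α → fail to reject H₀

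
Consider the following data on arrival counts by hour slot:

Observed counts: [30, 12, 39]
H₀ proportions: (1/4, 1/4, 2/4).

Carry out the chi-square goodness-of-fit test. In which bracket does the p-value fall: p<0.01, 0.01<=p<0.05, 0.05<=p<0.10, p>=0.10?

p-value bracket: 0.01<=p<0.05

n = 81; E_i = n·p_i = [20.25, 20.25, 40.50]
χ² = (30−20.25)²/20.25 + (12−20.25)²/20.25 + (39−40.50)²/40.50 = 8.1111
df = 2
p-value (upper-tail) = 0.01733
→ bracket: 0.01<=p<0.05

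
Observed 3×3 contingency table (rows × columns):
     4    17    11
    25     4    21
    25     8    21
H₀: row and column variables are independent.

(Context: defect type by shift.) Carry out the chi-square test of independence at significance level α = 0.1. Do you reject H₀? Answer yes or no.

Row totals [32, 50, 54], col totals [54, 29, 53], n=136
χ² = (4−12.71)²/12.71 + (17−6.82)²/6.82 + (11−12.47)²/12.47 + (25−19.85)²/19.85 + (4−10.66)²/10.66 + (21−19.49)²/19.49 + (25−21.44)²/21.44 + (8−11.51)²/11.51 + (21−21.04)²/21.04 = 28.5938
df = 4
p-value (upper-tail) = 0.00001
At α=0.1: p < α → reject H₀

reject H₀: yes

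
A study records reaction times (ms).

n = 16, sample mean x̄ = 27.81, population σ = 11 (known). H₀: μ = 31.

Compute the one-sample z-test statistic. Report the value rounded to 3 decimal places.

test statistic = -1.160

SE = σ/√n = 11/√16 = 2.7500
z = (x̄−μ₀)/SE = (27.81−31)/2.7500 = -1.1600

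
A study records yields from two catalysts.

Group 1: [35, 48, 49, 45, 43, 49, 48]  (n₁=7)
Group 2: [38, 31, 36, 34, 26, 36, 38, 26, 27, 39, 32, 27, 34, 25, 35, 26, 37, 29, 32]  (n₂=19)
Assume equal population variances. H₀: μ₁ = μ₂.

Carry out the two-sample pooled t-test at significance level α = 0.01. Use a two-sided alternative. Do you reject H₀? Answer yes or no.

reject H₀: yes

x̄₁=45.286, s₁=5.057, n₁=7
x̄₂=32.000, s₂=4.784, n₂=19
s_p² = [6·5.057² + 18·4.784²]/24 = 23.5595
SE = √(s_p²·(1/7+1/19)) = 2.1461
t = (45.286−32.000)/2.1461 = 6.1907
df = 24
p-value (two-sided) = 0.00000
At α=0.01: p < α → reject H₀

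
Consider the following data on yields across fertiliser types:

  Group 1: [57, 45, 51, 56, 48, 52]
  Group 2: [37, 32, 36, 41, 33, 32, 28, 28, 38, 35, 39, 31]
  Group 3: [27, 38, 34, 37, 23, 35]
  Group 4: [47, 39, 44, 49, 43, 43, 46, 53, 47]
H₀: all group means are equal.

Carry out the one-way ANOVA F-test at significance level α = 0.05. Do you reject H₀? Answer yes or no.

reject H₀: yes

Group means [51.50, 34.17, 32.33, 45.67], grand mean 40.121
SSB = Σnᵢ(x̄ᵢ−x̄)² = 1843.015; SSW = ΣΣ(x−x̄ᵢ)² = 608.500
MSB = 1843.015/3 = 614.3384; MSW = 608.500/29 = 20.9828
F = MSB/MSW = 29.2782
df = (3, 29)
p-value (upper-tail) = 0.00000
At α=0.05: p < α → reject H₀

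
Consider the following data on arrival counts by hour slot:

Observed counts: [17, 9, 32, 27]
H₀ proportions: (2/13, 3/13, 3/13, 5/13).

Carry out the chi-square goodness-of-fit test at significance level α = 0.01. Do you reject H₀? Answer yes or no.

n = 85; E_i = n·p_i = [13.08, 19.62, 19.62, 32.69]
χ² = (17−13.08)²/13.08 + (9−19.62)²/19.62 + (32−19.62)²/19.62 + (27−32.69)²/32.69 = 15.7322
df = 3
p-value (upper-tail) = 0.00129
At α=0.01: p < α → reject H₀

reject H₀: yes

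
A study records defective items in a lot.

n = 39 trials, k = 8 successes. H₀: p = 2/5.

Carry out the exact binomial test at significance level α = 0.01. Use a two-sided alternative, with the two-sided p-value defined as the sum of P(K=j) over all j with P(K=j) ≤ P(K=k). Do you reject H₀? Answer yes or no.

reject H₀: no

Exact binomial: n=39, k=8, p₀=2/5=0.4000
P(X=j) = C(n,j)·p₀^j·(1−p₀)^(n−j); p = Σ P(X=j) over j with P(X=j) ≤ P(X=8)
p-value (two-sided) = 0.01355
At α=0.01: p ≥ α → fail to reject H₀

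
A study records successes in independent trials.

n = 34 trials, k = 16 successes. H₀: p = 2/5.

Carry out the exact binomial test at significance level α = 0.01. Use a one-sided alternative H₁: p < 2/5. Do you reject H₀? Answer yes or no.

Exact binomial: n=34, k=16, p₀=2/5=0.4000
P(X≤16) from Σ C(n,i)·p₀^i·(1−p₀)^(n−i)
p-value (one-sided, H₁ less) = 0.84497
At α=0.01: p ≥ α → fail to reject H₀

reject H₀: no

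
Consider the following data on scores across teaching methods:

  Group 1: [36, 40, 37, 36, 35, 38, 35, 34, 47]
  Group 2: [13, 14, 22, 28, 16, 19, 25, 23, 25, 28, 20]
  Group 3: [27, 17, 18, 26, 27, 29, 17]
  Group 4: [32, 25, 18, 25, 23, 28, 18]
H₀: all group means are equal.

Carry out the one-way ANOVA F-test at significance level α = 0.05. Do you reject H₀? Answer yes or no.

reject H₀: yes

Group means [37.56, 21.18, 23.00, 24.14], grand mean 26.500
SSB = Σnᵢ(x̄ᵢ−x̄)² = 1535.784; SSW = ΣΣ(x−x̄ᵢ)² = 732.716
MSB = 1535.784/3 = 511.9281; MSW = 732.716/30 = 24.4239
F = MSB/MSW = 20.9602
df = (3, 30)
p-value (upper-tail) = 0.00000
At α=0.05: p < α → reject H₀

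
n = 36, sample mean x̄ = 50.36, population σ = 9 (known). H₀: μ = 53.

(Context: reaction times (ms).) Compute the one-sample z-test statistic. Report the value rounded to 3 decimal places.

test statistic = -1.760

SE = σ/√n = 9/√36 = 1.5000
z = (x̄−μ₀)/SE = (50.36−53)/1.5000 = -1.7600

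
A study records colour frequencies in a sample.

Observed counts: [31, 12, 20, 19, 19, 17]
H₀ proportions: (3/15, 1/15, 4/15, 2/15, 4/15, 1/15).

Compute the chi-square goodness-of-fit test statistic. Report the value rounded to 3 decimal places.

test statistic = 24.892

n = 118; E_i = n·p_i = [23.60, 7.87, 31.47, 15.73, 31.47, 7.87]
χ² = (31−23.60)²/23.60 + (12−7.87)²/7.87 + (20−31.47)²/31.47 + (19−15.73)²/15.73 + (19−31.47)²/31.47 + (17−7.87)²/7.87 = 24.8919
df = 5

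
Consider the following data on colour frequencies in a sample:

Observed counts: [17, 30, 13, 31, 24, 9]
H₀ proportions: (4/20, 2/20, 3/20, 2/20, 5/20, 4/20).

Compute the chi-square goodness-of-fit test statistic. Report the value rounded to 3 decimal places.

n = 124; E_i = n·p_i = [24.80, 12.40, 18.60, 12.40, 31.00, 24.80]
χ² = (17−24.80)²/24.80 + (30−12.40)²/12.40 + (13−18.60)²/18.60 + (31−12.40)²/12.40 + (24−31.00)²/31.00 + (9−24.80)²/24.80 = 68.6667
df = 5

test statistic = 68.667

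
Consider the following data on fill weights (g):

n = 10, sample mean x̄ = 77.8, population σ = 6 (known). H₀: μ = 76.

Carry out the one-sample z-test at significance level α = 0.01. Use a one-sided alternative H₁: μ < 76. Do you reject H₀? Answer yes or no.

reject H₀: no

SE = σ/√n = 6/√10 = 1.8974
z = (x̄−μ₀)/SE = (77.8−76)/1.8974 = 0.9487
p-value (one-sided, H₁ less) = 0.82861
At α=0.01: p ≥ α → fail to reject H₀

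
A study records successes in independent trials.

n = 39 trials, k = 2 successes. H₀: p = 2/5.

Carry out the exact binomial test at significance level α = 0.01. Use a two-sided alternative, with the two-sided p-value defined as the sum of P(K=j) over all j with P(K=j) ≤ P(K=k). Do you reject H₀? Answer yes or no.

reject H₀: yes

Exact binomial: n=39, k=2, p₀=2/5=0.4000
P(X=j) = C(n,j)·p₀^j·(1−p₀)^(n−j); p = Σ P(X=j) over j with P(X=j) ≤ P(X=2)
p-value (two-sided) = 0.00000
At α=0.01: p < α → reject H₀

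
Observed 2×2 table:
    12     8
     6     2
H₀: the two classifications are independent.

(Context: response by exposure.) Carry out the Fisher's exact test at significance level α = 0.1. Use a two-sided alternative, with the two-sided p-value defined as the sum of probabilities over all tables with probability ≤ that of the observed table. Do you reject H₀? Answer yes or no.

Margins: r₁=20, r₂=8, c₁=18, c₂=10, n=28
p_obs = C(20,12)·C(8,6)/C(28,18); sum pmf over tables with pmf ≤ p_obs
p-value (two-sided) = 0.66920
At α=0.1: p ≥ α → fail to reject H₀

reject H₀: no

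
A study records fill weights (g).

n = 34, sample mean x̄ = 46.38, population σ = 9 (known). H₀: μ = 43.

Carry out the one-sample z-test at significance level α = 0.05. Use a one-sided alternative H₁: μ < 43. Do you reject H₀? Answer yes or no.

reject H₀: no

SE = σ/√n = 9/√34 = 1.5435
z = (x̄−μ₀)/SE = (46.38−43)/1.5435 = 2.1898
p-value (one-sided, H₁ less) = 0.98573
At α=0.05: p ≥ α → fail to reject H₀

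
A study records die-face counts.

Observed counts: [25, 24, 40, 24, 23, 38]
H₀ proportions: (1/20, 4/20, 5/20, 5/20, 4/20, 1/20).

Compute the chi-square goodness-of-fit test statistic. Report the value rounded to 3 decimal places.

n = 174; E_i = n·p_i = [8.70, 34.80, 43.50, 43.50, 34.80, 8.70]
χ² = (25−8.70)²/8.70 + (24−34.80)²/34.80 + (40−43.50)²/43.50 + (24−43.50)²/43.50 + (23−34.80)²/34.80 + (38−8.70)²/8.70 = 145.5920
df = 5

test statistic = 145.592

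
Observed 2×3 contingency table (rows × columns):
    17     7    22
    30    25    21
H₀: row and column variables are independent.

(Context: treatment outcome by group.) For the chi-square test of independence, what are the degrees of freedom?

degrees of freedom = 2

df = (r−1)(c−1) = (2−1)·(3−1) = 2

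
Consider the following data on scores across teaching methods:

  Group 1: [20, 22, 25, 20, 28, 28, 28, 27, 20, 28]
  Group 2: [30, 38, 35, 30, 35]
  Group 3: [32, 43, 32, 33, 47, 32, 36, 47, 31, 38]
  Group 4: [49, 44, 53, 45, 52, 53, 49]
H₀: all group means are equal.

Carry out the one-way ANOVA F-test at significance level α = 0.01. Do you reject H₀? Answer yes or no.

reject H₀: yes

Group means [24.60, 33.60, 37.10, 49.29], grand mean 35.312
SSB = Σnᵢ(x̄ᵢ−x̄)² = 2560.946; SSW = ΣΣ(x−x̄ᵢ)² = 617.929
MSB = 2560.946/3 = 853.6488; MSW = 617.929/28 = 22.0689
F = MSB/MSW = 38.6811
df = (3, 28)
p-value (upper-tail) = 0.00000
At α=0.01: p < α → reject H₀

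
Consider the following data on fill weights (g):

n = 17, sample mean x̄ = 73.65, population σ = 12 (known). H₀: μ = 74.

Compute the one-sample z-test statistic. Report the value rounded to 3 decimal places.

test statistic = -0.120

SE = σ/√n = 12/√17 = 2.9104
z = (x̄−μ₀)/SE = (73.65−74)/2.9104 = -0.1203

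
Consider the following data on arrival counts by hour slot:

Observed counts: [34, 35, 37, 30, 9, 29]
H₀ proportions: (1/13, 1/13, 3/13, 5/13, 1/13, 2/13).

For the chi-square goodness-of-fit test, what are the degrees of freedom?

df = k − 1 = 6 − 1 = 5

degrees of freedom = 5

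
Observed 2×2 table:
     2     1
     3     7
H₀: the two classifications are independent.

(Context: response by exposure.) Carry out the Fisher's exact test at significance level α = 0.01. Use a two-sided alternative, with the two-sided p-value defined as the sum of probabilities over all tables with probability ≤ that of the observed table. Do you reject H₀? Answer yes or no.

reject H₀: no

Margins: r₁=3, r₂=10, c₁=5, c₂=8, n=13
p_obs = C(3,2)·C(10,3)/C(13,5); sum pmf over tables with pmf ≤ p_obs
p-value (two-sided) = 0.51049
At α=0.01: p ≥ α → fail to reject H₀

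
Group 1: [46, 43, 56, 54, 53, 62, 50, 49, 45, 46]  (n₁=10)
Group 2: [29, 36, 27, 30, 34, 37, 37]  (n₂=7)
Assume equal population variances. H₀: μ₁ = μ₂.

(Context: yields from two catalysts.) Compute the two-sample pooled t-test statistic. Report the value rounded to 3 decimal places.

x̄₁=50.400, s₁=5.873, n₁=10
x̄₂=32.857, s₂=4.140, n₂=7
s_p² = [9·5.873² + 6·4.140²]/15 = 27.5505
SE = √(s_p²·(1/10+1/7)) = 2.5867
t = (50.400−32.857)/2.5867 = 6.7820
df = 15

test statistic = 6.782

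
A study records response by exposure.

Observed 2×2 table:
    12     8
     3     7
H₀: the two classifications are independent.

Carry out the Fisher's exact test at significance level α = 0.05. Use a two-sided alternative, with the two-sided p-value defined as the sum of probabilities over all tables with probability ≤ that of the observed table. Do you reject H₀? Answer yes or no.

Margins: r₁=20, r₂=10, c₁=15, c₂=15, n=30
p_obs = C(20,12)·C(10,3)/C(30,15); sum pmf over tables with pmf ≤ p_obs
p-value (two-sided) = 0.24508
At α=0.05: p ≥ α → fail to reject H₀

reject H₀: no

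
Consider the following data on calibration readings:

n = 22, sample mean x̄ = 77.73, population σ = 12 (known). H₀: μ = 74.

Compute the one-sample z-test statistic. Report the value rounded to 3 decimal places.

SE = σ/√n = 12/√22 = 2.5584
z = (x̄−μ₀)/SE = (77.73−74)/2.5584 = 1.4579

test statistic = 1.458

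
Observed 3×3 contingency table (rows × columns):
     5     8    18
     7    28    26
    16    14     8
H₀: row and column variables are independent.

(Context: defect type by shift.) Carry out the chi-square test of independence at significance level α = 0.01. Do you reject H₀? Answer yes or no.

reject H₀: yes

Row totals [31, 61, 38], col totals [28, 50, 52], n=130
χ² = (5−6.68)²/6.68 + (8−11.92)²/11.92 + (18−12.40)²/12.40 + (7−13.14)²/13.14 + (28−23.46)²/23.46 + (26−24.40)²/24.40 + (16−8.18)²/8.18 + (14−14.62)²/14.62 + (8−15.20)²/15.20 = 18.9911
df = 4
p-value (upper-tail) = 0.00079
At α=0.01: p < α → reject H₀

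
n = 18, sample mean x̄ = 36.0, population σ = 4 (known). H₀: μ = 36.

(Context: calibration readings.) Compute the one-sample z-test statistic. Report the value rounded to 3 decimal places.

SE = σ/√n = 4/√18 = 0.9428
z = (x̄−μ₀)/SE = (36.0−36)/0.9428 = 0.0000

test statistic = 0.000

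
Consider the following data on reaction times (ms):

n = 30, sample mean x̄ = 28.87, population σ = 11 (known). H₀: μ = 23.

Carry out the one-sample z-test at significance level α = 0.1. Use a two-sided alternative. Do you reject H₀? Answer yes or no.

SE = σ/√n = 11/√30 = 2.0083
z = (x̄−μ₀)/SE = (28.87−23)/2.0083 = 2.9228
p-value (two-sided) = 0.00347
At α=0.1: p < α → reject H₀

reject H₀: yes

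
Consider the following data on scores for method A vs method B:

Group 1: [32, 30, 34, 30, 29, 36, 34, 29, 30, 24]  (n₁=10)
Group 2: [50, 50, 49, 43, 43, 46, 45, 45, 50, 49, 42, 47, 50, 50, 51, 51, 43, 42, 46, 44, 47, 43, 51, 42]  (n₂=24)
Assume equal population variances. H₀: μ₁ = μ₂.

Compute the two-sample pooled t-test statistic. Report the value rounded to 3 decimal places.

test statistic = -12.549

x̄₁=30.800, s₁=3.393, n₁=10
x̄₂=46.625, s₂=3.334, n₂=24
s_p² = [9·3.393² + 23·3.334²]/32 = 11.2258
SE = √(s_p²·(1/10+1/24)) = 1.2611
t = (30.800−46.625)/1.2611 = -12.5488
df = 32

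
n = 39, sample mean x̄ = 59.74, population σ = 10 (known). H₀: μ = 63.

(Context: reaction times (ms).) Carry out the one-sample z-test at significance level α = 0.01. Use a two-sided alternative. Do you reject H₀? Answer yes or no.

reject H₀: no

SE = σ/√n = 10/√39 = 1.6013
z = (x̄−μ₀)/SE = (59.74−63)/1.6013 = -2.0359
p-value (two-sided) = 0.04176
At α=0.01: p ≥ α → fail to reject H₀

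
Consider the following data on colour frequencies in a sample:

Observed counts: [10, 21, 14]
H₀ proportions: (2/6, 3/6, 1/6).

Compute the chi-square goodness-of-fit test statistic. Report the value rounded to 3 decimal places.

n = 45; E_i = n·p_i = [15.00, 22.50, 7.50]
χ² = (10−15.00)²/15.00 + (21−22.50)²/22.50 + (14−7.50)²/7.50 = 7.4000
df = 2

test statistic = 7.400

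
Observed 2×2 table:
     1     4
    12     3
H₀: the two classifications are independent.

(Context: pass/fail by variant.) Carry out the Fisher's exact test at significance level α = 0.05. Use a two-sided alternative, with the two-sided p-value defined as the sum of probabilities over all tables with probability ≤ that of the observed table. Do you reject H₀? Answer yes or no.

reject H₀: yes

Margins: r₁=5, r₂=15, c₁=13, c₂=7, n=20
p_obs = C(5,1)·C(15,12)/C(20,13); sum pmf over tables with pmf ≤ p_obs
p-value (two-sided) = 0.03070
At α=0.05: p < α → reject H₀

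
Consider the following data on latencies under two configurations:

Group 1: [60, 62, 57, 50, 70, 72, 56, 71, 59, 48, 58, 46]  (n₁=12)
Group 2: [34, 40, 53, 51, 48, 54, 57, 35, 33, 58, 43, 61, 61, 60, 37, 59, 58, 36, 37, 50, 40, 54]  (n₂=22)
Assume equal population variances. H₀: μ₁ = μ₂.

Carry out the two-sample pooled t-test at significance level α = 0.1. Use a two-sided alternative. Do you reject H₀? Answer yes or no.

reject H₀: yes

x̄₁=59.083, s₁=8.681, n₁=12
x̄₂=48.136, s₂=10.054, n₂=22
s_p² = [11·8.681² + 21·10.054²]/32 = 92.2346
SE = √(s_p²·(1/12+1/22)) = 3.4465
t = (59.083−48.136)/3.4465 = 3.1762
df = 32
p-value (two-sided) = 0.00330
At α=0.1: p < α → reject H₀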